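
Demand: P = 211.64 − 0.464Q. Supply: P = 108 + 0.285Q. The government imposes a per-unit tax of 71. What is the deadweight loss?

Competitive equilibrium: 211.64 − 0.464Q = 108 + 0.285Q → Q* = 138.37116, P* = 147.43578.
With the tax, the buyer price exceeds the seller price by 71: (211.64 − 0.464Q) − (108 + 0.285Q) = 71 → Q' = 43.5781.
ΔQ = 138.37116 − 43.5781 = 94.79306; the wedge equals the tax, 71.
The triangle = ½ × 94.79306 × 71 = 3365.15.

3365.15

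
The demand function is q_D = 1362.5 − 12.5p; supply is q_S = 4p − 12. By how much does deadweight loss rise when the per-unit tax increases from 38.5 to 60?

3208.71

In inverse form: demand p = 109 − 0.08q, supply p = 3 + 0.25q.
Competitive equilibrium: 109 − 0.08q = 3 + 0.25q → q* = 321.2121, p* = 83.303.
For a per-unit tax t: Δq = t/0.33, so DWL = ½·t·(t/0.33) = t²/0.66.
At t = 38.5: DWL = 2245.833. At t = 60: DWL = 5454.545.
Increase = 5454.545 − 2245.833 = 3208.71.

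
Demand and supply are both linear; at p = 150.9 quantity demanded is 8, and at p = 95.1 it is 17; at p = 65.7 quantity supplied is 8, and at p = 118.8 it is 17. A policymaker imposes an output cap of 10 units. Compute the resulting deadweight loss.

Demand slope = (95.1 − 150.9)/(17 − 8) = −6.2, so p = 200.5 − 6.2q.
Supply slope = (118.8 − 65.7)/(17 − 8) = 5.9, so p = 18.5 + 5.9q.
Competitive equilibrium: 200.5 − 6.2q = 18.5 + 5.9q → q* = 15.0413, p* = 107.2438.
At q = 10: demand price = 200.5 − 6.2·10 = 138.5; supply price = 18.5 + 5.9·10 = 77.5.
Δq = 15.0413 − 10 = 5.0413; wedge = 138.5 − 77.5 = 61.
Welfare loss = ½ × 5.0413 × 61 = 153.76.

153.76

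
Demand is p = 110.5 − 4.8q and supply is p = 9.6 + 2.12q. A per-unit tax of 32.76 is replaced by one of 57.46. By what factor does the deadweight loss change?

Competitive equilibrium: 110.5 − 4.8q = 9.6 + 2.12q → q* = 14.5809, p* = 40.5116.
For a per-unit tax t: Δq = t/6.92, so DWL = ½·t·(t/6.92) = t²/13.84.
At t = 32.76: DWL = 77.545. At t = 57.46: DWL = 238.559.
Ratio = (57.46/32.76)² = 3.076.

3.076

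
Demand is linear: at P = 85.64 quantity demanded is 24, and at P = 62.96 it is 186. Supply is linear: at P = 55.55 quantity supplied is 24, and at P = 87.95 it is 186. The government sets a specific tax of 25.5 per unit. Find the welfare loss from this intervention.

Demand slope = (62.96 − 85.64)/(186 − 24) = −0.14, so P = 89 − 0.14Q.
Supply slope = (87.95 − 55.55)/(186 − 24) = 0.2, so P = 50.75 + 0.2Q.
Competitive equilibrium: 89 − 0.14Q = 50.75 + 0.2Q → Q* = 112.5, P* = 73.25.
With the tax, the buyer price exceeds the seller price by 25.5: (89 − 0.14Q) − (50.75 + 0.2Q) = 25.5 → Q' = 37.5.
ΔQ = 112.5 − 37.5 = 75; the wedge equals the tax, 25.5.
Deadweight loss = ½ × 75 × 25.5 = 956.25.

956.25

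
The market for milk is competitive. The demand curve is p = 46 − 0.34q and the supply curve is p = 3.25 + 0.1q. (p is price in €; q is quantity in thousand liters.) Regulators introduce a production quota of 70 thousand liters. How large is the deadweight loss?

€162.28 thousand

Competitive equilibrium: 46 − 0.34q = 3.25 + 0.1q → q* = 97.1591, p* = 12.9659.
At q = 70: demand price = 46 − 0.34·70 = 22.2; supply price = 3.25 + 0.1·70 = 10.25.
Δq = 97.1591 − 70 = 27.1591; wedge = 22.2 − 10.25 = 11.95.
Deadweight loss = ½ × 27.1591 × 11.95 = €162.28 thousand.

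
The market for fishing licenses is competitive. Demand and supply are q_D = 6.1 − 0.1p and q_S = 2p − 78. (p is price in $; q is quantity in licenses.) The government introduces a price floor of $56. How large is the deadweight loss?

$13.36

In inverse form: demand p = 61 − 10q, supply p = 39 + 0.5q.
Competitive equilibrium: 61 − 10q = 39 + 0.5q → q* = 2.0952, p* = 40.0476.
At the floor p = 56, quantity demanded = (61 − 56)/10 = 0.5.
Sellers' marginal cost at q' = 0.5: 39 + 0.5·0.5 = 39.25.
Δq = 2.0952 − 0.5 = 1.5952; wedge = 56 − 39.25 = 16.75.
Deadweight loss = ½ × 1.5952 × 16.75 = $13.36.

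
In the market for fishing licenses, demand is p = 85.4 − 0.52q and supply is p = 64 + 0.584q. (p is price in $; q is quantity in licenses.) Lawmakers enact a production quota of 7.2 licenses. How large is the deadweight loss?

$81.95

Competitive equilibrium: 85.4 − 0.52q = 64 + 0.584q → q* = 19.3841, p* = 75.3203.
At q = 7.2: demand price = 85.4 − 0.52·7.2 = 81.656; supply price = 64 + 0.584·7.2 = 68.2048.
Δq = 19.3841 − 7.2 = 12.1841; wedge = 81.656 − 68.2048 = 13.4512.
The triangle = ½ × 12.1841 × 13.4512 = $81.95.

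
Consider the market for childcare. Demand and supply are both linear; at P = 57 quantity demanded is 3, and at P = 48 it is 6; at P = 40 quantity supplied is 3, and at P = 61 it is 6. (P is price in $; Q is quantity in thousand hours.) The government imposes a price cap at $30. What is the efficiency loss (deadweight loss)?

$48.94 thousand

Demand slope = (48 − 57)/(6 − 3) = −3, so P = 66 − 3Q.
Supply slope = (61 − 40)/(6 − 3) = 7, so P = 19 + 7Q.
Competitive equilibrium: 66 − 3Q = 19 + 7Q → Q* = 4.7, P* = 51.9.
At the ceiling P = 30, quantity supplied = (30 − 19)/7 = 1.5714.
Willingness to pay at Q' = 1.5714: 66 − 3·1.5714 = 61.2858.
ΔQ = 4.7 − 1.5714 = 3.1286; wedge = 61.2858 − 30 = 31.2858.
DWL = ½ × 3.1286 × 31.2858 = $48.94 thousand.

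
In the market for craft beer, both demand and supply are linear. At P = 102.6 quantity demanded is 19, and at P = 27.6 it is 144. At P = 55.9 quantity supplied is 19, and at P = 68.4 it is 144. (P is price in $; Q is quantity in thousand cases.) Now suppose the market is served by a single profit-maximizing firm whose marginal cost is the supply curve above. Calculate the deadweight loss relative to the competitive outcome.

$547.76 thousand

Demand slope = (27.6 − 102.6)/(144 − 19) = −0.6, so P = 114 − 0.6Q.
Supply slope = (68.4 − 55.9)/(144 − 19) = 0.1, so P = 54 + 0.1Q.
Competitive equilibrium: 114 − 0.6Q = 54 + 0.1Q → Q* = 85.7143, P* = 62.5714.
Marginal revenue: MR = 114 − 1.2Q. Set MR = MC: 114 − 1.2Q = 54 + 0.1Q → Q_m = 46.1538.
Price P_m = 114 − 0.6·46.1538 = 86.3077; MC(Q_m) = 54 + 0.1·46.1538 = 58.6154.
Competitive Q* = 85.7143, so ΔQ = 39.5605; wedge = 86.3077 − 58.6154 = 27.6923.
DWL = ½ × 39.5605 × 27.6923 = $547.76 thousand.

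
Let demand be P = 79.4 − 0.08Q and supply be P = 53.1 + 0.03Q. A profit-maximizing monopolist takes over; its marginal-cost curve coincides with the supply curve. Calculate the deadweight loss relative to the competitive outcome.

557.39

Competitive equilibrium: 79.4 − 0.08Q = 53.1 + 0.03Q → Q* = 239.0909, P* = 60.2727.
Marginal revenue: MR = 79.4 − 0.16Q. Set MR = MC: 79.4 − 0.16Q = 53.1 + 0.03Q → Q_m = 138.4211.
Price P_m = 79.4 − 0.08·138.4211 = 68.3263; MC(Q_m) = 53.1 + 0.03·138.4211 = 57.2526.
Competitive Q* = 239.0909, so ΔQ = 100.6698; wedge = 68.3263 − 57.2526 = 11.0737.
Welfare loss = ½ × 100.6698 × 11.0737 = 557.39.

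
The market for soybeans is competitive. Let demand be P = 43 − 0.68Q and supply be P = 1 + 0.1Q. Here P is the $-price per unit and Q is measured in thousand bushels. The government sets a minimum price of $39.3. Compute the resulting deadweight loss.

Competitive equilibrium: 43 − 0.68Q = 1 + 0.1Q → Q* = 53.8462, P* = 6.3846.
At the floor P = 39.3, quantity demanded = (43 − 39.3)/0.68 = 5.4412.
Sellers' marginal cost at Q' = 5.4412: 1 + 0.1·5.4412 = 1.5441.
ΔQ = 53.8462 − 5.4412 = 48.405; wedge = 39.3 − 1.5441 = 37.7559.
DWL = ½ × 48.405 × 37.7559 = $913.79 thousand.

$913.79 thousand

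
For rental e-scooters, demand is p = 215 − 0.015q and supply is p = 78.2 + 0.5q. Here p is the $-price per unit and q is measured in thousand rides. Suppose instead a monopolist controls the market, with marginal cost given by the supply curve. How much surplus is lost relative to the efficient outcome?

Competitive equilibrium: 215 − 0.015q = 78.2 + 0.5q → q* = 265.6311, p* = 211.0155.
Marginal revenue: MR = 215 − 0.03q. Set MR = MC: 215 − 0.03q = 78.2 + 0.5q → q_m = 258.1132.
Price p_m = 215 − 0.015·258.1132 = 211.1283; MC(q_m) = 78.2 + 0.5·258.1132 = 207.2566.
Competitive q* = 265.6311, so Δq = 7.5179; wedge = 211.1283 − 207.2566 = 3.8717.
Deadweight loss = ½ × 7.5179 × 3.8717 = $14.55 thousand.

$14.55 thousand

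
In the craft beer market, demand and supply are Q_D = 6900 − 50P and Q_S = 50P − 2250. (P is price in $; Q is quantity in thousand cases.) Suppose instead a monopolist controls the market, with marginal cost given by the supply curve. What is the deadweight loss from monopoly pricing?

$12012.50 thousand

In inverse form: demand P = 138 − 0.02Q, supply P = 45 + 0.02Q.
Competitive equilibrium: 138 − 0.02Q = 45 + 0.02Q → Q* = 2325, P* = 91.5.
Marginal revenue: MR = 138 − 0.04Q. Set MR = MC: 138 − 0.04Q = 45 + 0.02Q → Q_m = 1550.
Price P_m = 138 − 0.02·1550 = 107; MC(Q_m) = 45 + 0.02·1550 = 76.
Competitive Q* = 2325, so ΔQ = 775; wedge = 107 − 76 = 31.
Welfare loss = ½ × 775 × 31 = $12012.50 thousand.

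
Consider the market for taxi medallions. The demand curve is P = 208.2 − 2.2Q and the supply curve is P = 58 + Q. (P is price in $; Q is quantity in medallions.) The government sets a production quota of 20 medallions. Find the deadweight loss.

Competitive equilibrium: 208.2 − 2.2Q = 58 + Q → Q* = 46.9375, P* = 104.9375.
At Q = 20: demand price = 208.2 − 2.2·20 = 164.2; supply price = 58 + 1·20 = 78.
ΔQ = 46.9375 − 20 = 26.9375; wedge = 164.2 − 78 = 86.2.
The triangle = ½ × 26.9375 × 86.2 = $1161.01.

$1161.01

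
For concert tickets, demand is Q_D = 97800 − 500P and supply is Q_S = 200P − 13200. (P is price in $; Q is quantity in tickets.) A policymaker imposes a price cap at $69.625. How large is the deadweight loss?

$1107605.40

In inverse form: demand P = 195.6 − 0.002Q, supply P = 66 + 0.005Q.
Competitive equilibrium: 195.6 − 0.002Q = 66 + 0.005Q → Q* = 18514.2857, P* = 158.5714.
At the ceiling P = 69.625, quantity supplied = (69.625 − 66)/0.005 = 725.
Willingness to pay at Q' = 725: 195.6 − 0.002·725 = 194.15.
ΔQ = 18514.2857 − 725 = 17789.2857; wedge = 194.15 − 69.625 = 124.525.
Deadweight loss = ½ × 17789.2857 × 124.525 = $1107605.40.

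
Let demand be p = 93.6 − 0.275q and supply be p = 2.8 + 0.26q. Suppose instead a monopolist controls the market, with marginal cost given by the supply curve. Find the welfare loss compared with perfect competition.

Competitive equilibrium: 93.6 − 0.275q = 2.8 + 0.26q → q* = 169.7196, p* = 46.9271.
Marginal revenue: MR = 93.6 − 0.55q. Set MR = MC: 93.6 − 0.55q = 2.8 + 0.26q → q_m = 112.0988.
Price p_m = 93.6 − 0.275·112.0988 = 62.7728; MC(q_m) = 2.8 + 0.26·112.0988 = 31.9457.
Competitive q* = 169.7196, so Δq = 57.6208; wedge = 62.7728 − 31.9457 = 30.8271.
Welfare loss = ½ × 57.6208 × 30.8271 = 888.14.

888.14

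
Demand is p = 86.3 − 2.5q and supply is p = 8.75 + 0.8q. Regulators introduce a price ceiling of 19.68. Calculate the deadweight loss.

Competitive equilibrium: 86.3 − 2.5q = 8.75 + 0.8q → q* = 23.5, p* = 27.55.
At the ceiling p = 19.68, quantity supplied = (19.68 − 8.75)/0.8 = 13.6625.
Willingness to pay at q' = 13.6625: 86.3 − 2.5·13.6625 = 52.1438.
Δq = 23.5 − 13.6625 = 9.8375; wedge = 52.1438 − 19.68 = 32.4638.
DWL = ½ × 9.8375 × 32.4638 = 159.68.

159.68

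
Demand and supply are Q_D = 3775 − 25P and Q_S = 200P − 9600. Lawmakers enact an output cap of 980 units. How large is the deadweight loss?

38546.78

In inverse form: demand P = 151 − 0.04Q, supply P = 48 + 0.005Q.
Competitive equilibrium: 151 − 0.04Q = 48 + 0.005Q → Q* = 2288.8889, P* = 59.4444.
At Q = 980: demand price = 151 − 0.04·980 = 111.8; supply price = 48 + 0.005·980 = 52.9.
ΔQ = 2288.8889 − 980 = 1308.8889; wedge = 111.8 − 52.9 = 58.9.
Welfare loss = ½ × 1308.8889 × 58.9 = 38546.78.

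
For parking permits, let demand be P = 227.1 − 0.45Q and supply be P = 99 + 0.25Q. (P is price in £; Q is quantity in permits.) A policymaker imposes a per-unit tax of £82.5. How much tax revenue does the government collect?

£5374.29

Competitive equilibrium: 227.1 − 0.45Q = 99 + 0.25Q → Q* = 183, P* = 144.75.
With the tax, the buyer price exceeds the seller price by 82.5: (227.1 − 0.45Q) − (99 + 0.25Q) = 82.5 → Q' = 65.1429.
Tax revenue = 82.5 × 65.1429 = £5374.29.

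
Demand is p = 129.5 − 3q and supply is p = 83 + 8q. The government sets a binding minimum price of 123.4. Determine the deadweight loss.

26.47

Competitive equilibrium: 129.5 − 3q = 83 + 8q → q* = 4.2273, p* = 116.8182.
At the floor p = 123.4, quantity demanded = (129.5 − 123.4)/3 = 2.0333.
Sellers' marginal cost at q' = 2.0333: 83 + 8·2.0333 = 99.2664.
Δq = 4.2273 − 2.0333 = 2.194; wedge = 123.4 − 99.2664 = 24.1336.
Deadweight loss = ½ × 2.194 × 24.1336 = 26.47.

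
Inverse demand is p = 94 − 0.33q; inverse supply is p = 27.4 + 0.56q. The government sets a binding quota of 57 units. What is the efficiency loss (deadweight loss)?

Competitive equilibrium: 94 − 0.33q = 27.4 + 0.56q → q* = 74.8315, p* = 69.3056.
At q = 57: demand price = 94 − 0.33·57 = 75.19; supply price = 27.4 + 0.56·57 = 59.32.
Δq = 74.8315 − 57 = 17.8315; wedge = 75.19 − 59.32 = 15.87.
Welfare loss = ½ × 17.8315 × 15.87 = 141.49.

141.49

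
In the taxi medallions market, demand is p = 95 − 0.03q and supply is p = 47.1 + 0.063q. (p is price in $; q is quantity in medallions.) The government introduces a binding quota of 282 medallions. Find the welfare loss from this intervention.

Competitive equilibrium: 95 − 0.03q = 47.1 + 0.063q → q* = 515.0538, p* = 79.5484.
At q = 282: demand price = 95 − 0.03·282 = 86.54; supply price = 47.1 + 0.063·282 = 64.866.
Δq = 515.0538 − 282 = 233.0538; wedge = 86.54 − 64.866 = 21.674.
DWL = ½ × 233.0538 × 21.674 = $2525.60.

$2525.60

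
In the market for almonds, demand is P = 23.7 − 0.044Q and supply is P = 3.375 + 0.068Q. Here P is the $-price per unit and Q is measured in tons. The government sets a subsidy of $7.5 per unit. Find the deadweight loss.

Competitive equilibrium: 23.7 − 0.044Q = 3.375 + 0.068Q → Q* = 181.4732, P* = 15.7152.
The subsidy lowers effective supply by 7.5: P = 0.068Q − 4.125.
New quantity: 23.7 − 0.044Q = 0.068Q − 4.125 → Q' = 248.4375.
Overproduction ΔQ = 248.4375 − 181.4732 = 66.9643; wedge = subsidy = 7.5.
Welfare loss = ½ × 66.9643 × 7.5 = $251.12.

$251.12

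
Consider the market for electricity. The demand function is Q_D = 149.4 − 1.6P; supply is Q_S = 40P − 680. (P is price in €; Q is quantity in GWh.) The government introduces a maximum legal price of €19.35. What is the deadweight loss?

In inverse form: demand P = 93.375 − 0.625Q, supply P = 17 + 0.025Q.
Competitive equilibrium: 93.375 − 0.625Q = 17 + 0.025Q → Q* = 117.5, P* = 19.9375.
At the ceiling P = 19.35, quantity supplied = (19.35 − 17)/0.025 = 94.
Willingness to pay at Q' = 94: 93.375 − 0.625·94 = 34.625.
ΔQ = 117.5 − 94 = 23.5; wedge = 34.625 − 19.35 = 15.275.
Deadweight loss = ½ × 23.5 × 15.275 = €179.48.

€179.48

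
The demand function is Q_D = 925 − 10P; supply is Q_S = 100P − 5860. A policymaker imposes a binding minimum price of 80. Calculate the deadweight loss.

1845.56

In inverse form: demand P = 92.5 − 0.1Q, supply P = 58.6 + 0.01Q.
Competitive equilibrium: 92.5 − 0.1Q = 58.6 + 0.01Q → Q* = 308.1818, P* = 61.6818.
At the floor P = 80, quantity demanded = (92.5 − 80)/0.1 = 125.
Sellers' marginal cost at Q' = 125: 58.6 + 0.01·125 = 59.85.
ΔQ = 308.1818 − 125 = 183.1818; wedge = 80 − 59.85 = 20.15.
The triangle = ½ × 183.1818 × 20.15 = 1845.56.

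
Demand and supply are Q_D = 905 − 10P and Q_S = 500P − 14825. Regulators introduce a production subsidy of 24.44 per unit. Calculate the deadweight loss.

2928.01

In inverse form: demand P = 90.5 − 0.1Q, supply P = 29.65 + 0.002Q.
Competitive equilibrium: 90.5 − 0.1Q = 29.65 + 0.002Q → Q* = 596.5686, P* = 30.8431.
The subsidy lowers effective supply by 24.44: P = 5.21 + 0.002Q.
New quantity: 90.5 − 0.1Q = 5.21 + 0.002Q → Q' = 836.1765.
Overproduction ΔQ = 836.1765 − 596.5686 = 239.6079; wedge = subsidy = 24.44.
The triangle = ½ × 239.6079 × 24.44 = 2928.01.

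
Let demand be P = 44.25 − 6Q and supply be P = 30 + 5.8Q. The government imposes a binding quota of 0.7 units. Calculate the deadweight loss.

Competitive equilibrium: 44.25 − 6Q = 30 + 5.8Q → Q* = 1.2076, P* = 37.0042.
At Q = 0.7: demand price = 44.25 − 6·0.7 = 40.05; supply price = 30 + 5.8·0.7 = 34.06.
ΔQ = 1.2076 − 0.7 = 0.5076; wedge = 40.05 − 34.06 = 5.99.
The triangle = ½ × 0.5076 × 5.99 = 1.52.

1.52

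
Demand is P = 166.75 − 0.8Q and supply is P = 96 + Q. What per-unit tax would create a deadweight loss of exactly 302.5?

Competitive equilibrium: 166.75 − 0.8Q = 96 + Q → Q* = 39.3056, P* = 135.3056.
A tax t gives ΔQ = t/1.8 and wedge t, so DWL = t²/3.6.
t²/3.6 = 302.5 → t² = 1089 → t = 33.

33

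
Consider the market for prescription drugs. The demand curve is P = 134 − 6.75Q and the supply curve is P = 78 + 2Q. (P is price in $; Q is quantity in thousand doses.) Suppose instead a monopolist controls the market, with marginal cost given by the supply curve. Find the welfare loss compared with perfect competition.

$33.98 thousand

Competitive equilibrium: 134 − 6.75Q = 78 + 2Q → Q* = 6.4, P* = 90.8.
Marginal revenue: MR = 134 − 13.5Q. Set MR = MC: 134 − 13.5Q = 78 + 2Q → Q_m = 3.6129.
Price P_m = 134 − 6.75·3.6129 = 109.6129; MC(Q_m) = 78 + 2·3.6129 = 85.2258.
Competitive Q* = 6.4, so ΔQ = 2.7871; wedge = 109.6129 − 85.2258 = 24.3871.
The triangle = ½ × 2.7871 × 24.3871 = $33.98 thousand.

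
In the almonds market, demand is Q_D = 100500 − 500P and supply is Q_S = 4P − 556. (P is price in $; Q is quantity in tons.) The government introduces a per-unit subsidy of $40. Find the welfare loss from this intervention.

In inverse form: demand P = 201 − 0.002Q, supply P = 139 + 0.25Q.
Competitive equilibrium: 201 − 0.002Q = 139 + 0.25Q → Q* = 246.0317, P* = 200.5079.
The subsidy lowers effective supply by 40: P = 99 + 0.25Q.
New quantity: 201 − 0.002Q = 99 + 0.25Q → Q' = 404.7619.
Overproduction ΔQ = 404.7619 − 246.0317 = 158.7302; wedge = subsidy = 40.
The triangle = ½ × 158.7302 × 40 = $3174.60.

$3174.60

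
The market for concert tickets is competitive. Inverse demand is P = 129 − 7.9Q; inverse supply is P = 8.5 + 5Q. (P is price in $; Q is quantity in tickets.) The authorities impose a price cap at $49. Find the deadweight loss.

$9.93

Competitive equilibrium: 129 − 7.9Q = 8.5 + 5Q → Q* = 9.34109, P* = 55.20543.
At the ceiling P = 49, quantity supplied = (49 − 8.5)/5 = 8.1.
Willingness to pay at Q' = 8.1: 129 − 7.9·8.1 = 65.01.
ΔQ = 9.34109 − 8.1 = 1.24109; wedge = 65.01 − 49 = 16.01.
Welfare loss = ½ × 1.24109 × 16.01 = $9.93.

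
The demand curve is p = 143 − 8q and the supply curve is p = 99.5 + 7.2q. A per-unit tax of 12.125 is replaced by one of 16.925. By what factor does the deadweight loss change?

1.948

Competitive equilibrium: 143 − 8q = 99.5 + 7.2q → q* = 2.8618, p* = 120.1053.
For a per-unit tax t: Δq = t/15.2, so DWL = ½·t·(t/15.2) = t²/30.4.
At t = 12.125: DWL = 4.836. At t = 16.925: DWL = 9.423.
Ratio = (16.925/12.125)² = 1.948.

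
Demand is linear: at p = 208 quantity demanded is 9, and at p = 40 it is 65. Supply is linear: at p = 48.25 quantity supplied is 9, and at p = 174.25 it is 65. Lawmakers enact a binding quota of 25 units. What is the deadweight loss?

546.48

Demand slope = (40 − 208)/(65 − 9) = −3, so p = 235 − 3q.
Supply slope = (174.25 − 48.25)/(65 − 9) = 2.25, so p = 28 + 2.25q.
Competitive equilibrium: 235 − 3q = 28 + 2.25q → q* = 39.4286, p* = 116.7143.
At q = 25: demand price = 235 − 3·25 = 160; supply price = 28 + 2.25·25 = 84.25.
Δq = 39.4286 − 25 = 14.4286; wedge = 160 − 84.25 = 75.75.
Welfare loss = ½ × 14.4286 × 75.75 = 546.48.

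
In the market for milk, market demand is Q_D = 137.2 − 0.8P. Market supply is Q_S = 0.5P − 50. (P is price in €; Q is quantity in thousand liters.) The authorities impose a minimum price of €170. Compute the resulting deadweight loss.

In inverse form: demand P = 171.5 − 1.25Q, supply P = 100 + 2Q.
Competitive equilibrium: 171.5 − 1.25Q = 100 + 2Q → Q* = 22, P* = 144.
At the floor P = 170, quantity demanded = (171.5 − 170)/1.25 = 1.2.
Sellers' marginal cost at Q' = 1.2: 100 + 2·1.2 = 102.4.
ΔQ = 22 − 1.2 = 20.8; wedge = 170 − 102.4 = 67.6.
Deadweight loss = ½ × 20.8 × 67.6 = €703.04 thousand.

€703.04 thousand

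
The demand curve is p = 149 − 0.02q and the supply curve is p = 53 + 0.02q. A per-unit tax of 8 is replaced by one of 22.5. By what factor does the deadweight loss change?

Competitive equilibrium: 149 − 0.02q = 53 + 0.02q → q* = 2400, p* = 101.
For a per-unit tax t: Δq = t/0.04, so DWL = ½·t·(t/0.04) = t²/0.08.
At t = 8: DWL = 800. At t = 22.5: DWL = 6328.125.
Ratio = (22.5/8)² = 7.910.

7.910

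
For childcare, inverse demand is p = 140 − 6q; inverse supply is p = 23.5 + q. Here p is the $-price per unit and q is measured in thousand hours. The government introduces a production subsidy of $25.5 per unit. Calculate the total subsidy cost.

Competitive equilibrium: 140 − 6q = 23.5 + q → q* = 16.6429, p* = 40.1429.
The subsidy lowers effective supply by 25.5: p = q − 2.
New quantity: 140 − 6q = q − 2 → q' = 20.2857.
Total subsidy cost = 25.5 × 20.2857 = $517.29 thousand.

$517.29 thousand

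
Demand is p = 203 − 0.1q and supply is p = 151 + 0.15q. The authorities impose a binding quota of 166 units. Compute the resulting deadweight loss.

220.50

Competitive equilibrium: 203 − 0.1q = 151 + 0.15q → q* = 208, p* = 182.2.
At q = 166: demand price = 203 − 0.1·166 = 186.4; supply price = 151 + 0.15·166 = 175.9.
Δq = 208 − 166 = 42; wedge = 186.4 − 175.9 = 10.5.
The triangle = ½ × 42 × 10.5 = 220.50.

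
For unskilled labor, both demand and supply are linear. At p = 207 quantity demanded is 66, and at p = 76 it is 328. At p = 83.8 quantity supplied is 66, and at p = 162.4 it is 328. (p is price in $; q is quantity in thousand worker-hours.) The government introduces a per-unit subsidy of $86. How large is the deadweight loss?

$4622.50 thousand

Demand slope = (76 − 207)/(328 − 66) = −0.5, so p = 240 − 0.5q.
Supply slope = (162.4 − 83.8)/(328 − 66) = 0.3, so p = 64 + 0.3q.
Competitive equilibrium: 240 − 0.5q = 64 + 0.3q → q* = 220, p* = 130.
The subsidy lowers effective supply by 86: p = 0.3q − 22.
New quantity: 240 − 0.5q = 0.3q − 22 → q' = 327.5.
Overproduction Δq = 327.5 − 220 = 107.5; wedge = subsidy = 86.
DWL = ½ × 107.5 × 86 = $4622.50 thousand.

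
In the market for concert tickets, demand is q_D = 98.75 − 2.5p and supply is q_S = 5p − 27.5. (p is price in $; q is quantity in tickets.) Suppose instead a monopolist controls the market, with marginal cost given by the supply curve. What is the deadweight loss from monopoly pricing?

$154.13

In inverse form: demand p = 39.5 − 0.4q, supply p = 5.5 + 0.2q.
Competitive equilibrium: 39.5 − 0.4q = 5.5 + 0.2q → q* = 56.6667, p* = 16.8333.
Marginal revenue: MR = 39.5 − 0.8q. Set MR = MC: 39.5 − 0.8q = 5.5 + 0.2q → q_m = 34.
Price p_m = 39.5 − 0.4·34 = 25.9; MC(q_m) = 5.5 + 0.2·34 = 12.3.
Competitive q* = 56.6667, so Δq = 22.6667; wedge = 25.9 − 12.3 = 13.6.
The triangle = ½ × 22.6667 × 13.6 = $154.13.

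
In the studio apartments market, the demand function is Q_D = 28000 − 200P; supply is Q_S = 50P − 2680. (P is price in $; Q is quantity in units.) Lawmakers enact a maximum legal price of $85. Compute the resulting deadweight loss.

$44462.45

In inverse form: demand P = 140 − 0.005Q, supply P = 53.6 + 0.02Q.
Competitive equilibrium: 140 − 0.005Q = 53.6 + 0.02Q → Q* = 3456, P* = 122.72.
At the ceiling P = 85, quantity supplied = (85 − 53.6)/0.02 = 1570.
Willingness to pay at Q' = 1570: 140 − 0.005·1570 = 132.15.
ΔQ = 3456 − 1570 = 1886; wedge = 132.15 − 85 = 47.15.
DWL = ½ × 1886 × 47.15 = $44462.45.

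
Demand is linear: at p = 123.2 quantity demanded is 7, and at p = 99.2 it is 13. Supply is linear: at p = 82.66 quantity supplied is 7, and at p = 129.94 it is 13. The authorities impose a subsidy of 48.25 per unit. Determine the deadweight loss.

97.98

Demand slope = (99.2 − 123.2)/(13 − 7) = −4, so p = 151.2 − 4q.
Supply slope = (129.94 − 82.66)/(13 − 7) = 7.88, so p = 27.5 + 7.88q.
Competitive equilibrium: 151.2 − 4q = 27.5 + 7.88q → q* = 10.4125, p* = 109.5502.
The subsidy lowers effective supply by 48.25: p = 7.88q − 20.75.
New quantity: 151.2 − 4q = 7.88q − 20.75 → q' = 14.4739.
Overproduction Δq = 14.4739 − 10.4125 = 4.0614; wedge = subsidy = 48.25.
Deadweight loss = ½ × 4.0614 × 48.25 = 97.98.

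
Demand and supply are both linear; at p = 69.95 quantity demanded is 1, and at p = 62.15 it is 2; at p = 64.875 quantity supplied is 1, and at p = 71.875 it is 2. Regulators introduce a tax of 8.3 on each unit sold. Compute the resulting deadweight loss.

2.33

Demand slope = (62.15 − 69.95)/(2 − 1) = −7.8, so p = 77.75 − 7.8q.
Supply slope = (71.875 − 64.875)/(2 − 1) = 7, so p = 57.875 + 7q.
Competitive equilibrium: 77.75 − 7.8q = 57.875 + 7q → q* = 1.3429, p* = 67.2753.
With the tax, the buyer price exceeds the seller price by 8.3: (77.75 − 7.8q) − (57.875 + 7q) = 8.3 → q' = 0.7821.
Δq = 1.3429 − 0.7821 = 0.5608; the wedge equals the tax, 8.3.
DWL = ½ × 0.5608 × 8.3 = 2.33.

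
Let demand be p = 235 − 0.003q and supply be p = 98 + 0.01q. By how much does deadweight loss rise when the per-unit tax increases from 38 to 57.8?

72955.38

Competitive equilibrium: 235 − 0.003q = 98 + 0.01q → q* = 10538.4615, p* = 203.3846.
For a per-unit tax t: Δq = t/0.013, so DWL = ½·t·(t/0.013) = t²/0.026.
At t = 38: DWL = 55538.462. At t = 57.8: DWL = 128493.846.
Increase = 128493.846 − 55538.462 = 72955.38.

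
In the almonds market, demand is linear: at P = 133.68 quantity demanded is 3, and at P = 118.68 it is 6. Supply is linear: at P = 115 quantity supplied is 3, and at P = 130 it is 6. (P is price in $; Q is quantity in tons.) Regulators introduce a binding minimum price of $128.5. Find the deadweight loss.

$3.46

Demand slope = (118.68 − 133.68)/(6 − 3) = −5, so P = 148.68 − 5Q.
Supply slope = (130 − 115)/(6 − 3) = 5, so P = 100 + 5Q.
Competitive equilibrium: 148.68 − 5Q = 100 + 5Q → Q* = 4.868, P* = 124.34.
At the floor P = 128.5, quantity demanded = (148.68 − 128.5)/5 = 4.036.
Sellers' marginal cost at Q' = 4.036: 100 + 5·4.036 = 120.18.
ΔQ = 4.868 − 4.036 = 0.832; wedge = 128.5 − 120.18 = 8.32.
The triangle = ½ × 0.832 × 8.32 = $3.46.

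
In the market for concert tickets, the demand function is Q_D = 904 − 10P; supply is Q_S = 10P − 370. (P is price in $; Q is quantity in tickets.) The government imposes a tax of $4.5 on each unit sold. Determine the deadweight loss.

In inverse form: demand P = 90.4 − 0.1Q, supply P = 37 + 0.1Q.
Competitive equilibrium: 90.4 − 0.1Q = 37 + 0.1Q → Q* = 267, P* = 63.7.
With the tax, the buyer price exceeds the seller price by 4.5: (90.4 − 0.1Q) − (37 + 0.1Q) = 4.5 → Q' = 244.5.
ΔQ = 267 − 244.5 = 22.5; the wedge equals the tax, 4.5.
DWL = ½ × 22.5 × 4.5 = $50.625.

$50.625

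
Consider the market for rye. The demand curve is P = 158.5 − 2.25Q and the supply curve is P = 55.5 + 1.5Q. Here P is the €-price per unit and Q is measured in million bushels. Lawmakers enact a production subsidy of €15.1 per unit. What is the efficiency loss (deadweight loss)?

Competitive equilibrium: 158.5 − 2.25Q = 55.5 + 1.5Q → Q* = 27.4667, P* = 96.7.
The subsidy lowers effective supply by 15.1: P = 40.4 + 1.5Q.
New quantity: 158.5 − 2.25Q = 40.4 + 1.5Q → Q' = 31.4933.
Overproduction ΔQ = 31.4933 − 27.4667 = 4.0266; wedge = subsidy = 15.1.
DWL = ½ × 4.0266 × 15.1 = €30.40 million.

€30.40 million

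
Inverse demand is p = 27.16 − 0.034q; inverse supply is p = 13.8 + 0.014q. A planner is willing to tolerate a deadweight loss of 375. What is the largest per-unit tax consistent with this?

6

Competitive equilibrium: 27.16 − 0.034q = 13.8 + 0.014q → q* = 278.3333, p* = 17.6967.
A tax t gives Δq = t/0.048 and wedge t, so DWL = t²/0.096.
t²/0.096 = 375 → t² = 36 → t = 6.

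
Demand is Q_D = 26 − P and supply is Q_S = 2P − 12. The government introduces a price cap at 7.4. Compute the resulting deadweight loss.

In inverse form: demand P = 26 − Q, supply P = 6 + 0.5Q.
Competitive equilibrium: 26 − Q = 6 + 0.5Q → Q* = 13.3333, P* = 12.6667.
At the ceiling P = 7.4, quantity supplied = (7.4 − 6)/0.5 = 2.8.
Willingness to pay at Q' = 2.8: 26 − 1·2.8 = 23.2.
ΔQ = 13.3333 − 2.8 = 10.5333; wedge = 23.2 − 7.4 = 15.8.
Welfare loss = ½ × 10.5333 × 15.8 = 83.21.

83.21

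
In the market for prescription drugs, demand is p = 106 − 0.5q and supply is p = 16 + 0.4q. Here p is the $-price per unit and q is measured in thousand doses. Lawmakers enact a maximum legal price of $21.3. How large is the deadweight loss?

Competitive equilibrium: 106 − 0.5q = 16 + 0.4q → q* = 100, p* = 56.
At the ceiling p = 21.3, quantity supplied = (21.3 − 16)/0.4 = 13.25.
Willingness to pay at q' = 13.25: 106 − 0.5·13.25 = 99.375.
Δq = 100 − 13.25 = 86.75; wedge = 99.375 − 21.3 = 78.075.
DWL = ½ × 86.75 × 78.075 = $3386.50 thousand.

$3386.50 thousand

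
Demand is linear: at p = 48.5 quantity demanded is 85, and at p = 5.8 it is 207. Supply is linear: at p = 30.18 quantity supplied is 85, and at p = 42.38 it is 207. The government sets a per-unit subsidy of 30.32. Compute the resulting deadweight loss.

1021.45

Demand slope = (5.8 − 48.5)/(207 − 85) = −0.35, so p = 78.25 − 0.35q.
Supply slope = (42.38 − 30.18)/(207 − 85) = 0.1, so p = 21.68 + 0.1q.
Competitive equilibrium: 78.25 − 0.35q = 21.68 + 0.1q → q* = 125.7111, p* = 34.2511.
The subsidy lowers effective supply by 30.32: p = 0.1q − 8.64.
New quantity: 78.25 − 0.35q = 0.1q − 8.64 → q' = 193.0889.
Overproduction Δq = 193.0889 − 125.7111 = 67.3778; wedge = subsidy = 30.32.
Deadweight loss = ½ × 67.3778 × 30.32 = 1021.45.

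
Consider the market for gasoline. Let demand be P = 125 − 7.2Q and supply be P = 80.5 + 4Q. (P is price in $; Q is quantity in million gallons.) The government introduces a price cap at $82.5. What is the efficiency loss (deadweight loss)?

$67.55 million

Competitive equilibrium: 125 − 7.2Q = 80.5 + 4Q → Q* = 3.9732, P* = 96.3929.
At the ceiling P = 82.5, quantity supplied = (82.5 − 80.5)/4 = 0.5.
Willingness to pay at Q' = 0.5: 125 − 7.2·0.5 = 121.4.
ΔQ = 3.9732 − 0.5 = 3.4732; wedge = 121.4 − 82.5 = 38.9.
The triangle = ½ × 3.4732 × 38.9 = $67.55 million.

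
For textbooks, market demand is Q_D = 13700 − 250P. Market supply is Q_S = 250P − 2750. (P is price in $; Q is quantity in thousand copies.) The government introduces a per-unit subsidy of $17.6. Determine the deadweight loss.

In inverse form: demand P = 54.8 − 0.004Q, supply P = 11 + 0.004Q.
Competitive equilibrium: 54.8 − 0.004Q = 11 + 0.004Q → Q* = 5475, P* = 32.9.
The subsidy lowers effective supply by 17.6: P = 0.004Q − 6.6.
New quantity: 54.8 − 0.004Q = 0.004Q − 6.6 → Q' = 7675.
Overproduction ΔQ = 7675 − 5475 = 2200; wedge = subsidy = 17.6.
The triangle = ½ × 2200 × 17.6 = $19360 thousand.

$19360 thousand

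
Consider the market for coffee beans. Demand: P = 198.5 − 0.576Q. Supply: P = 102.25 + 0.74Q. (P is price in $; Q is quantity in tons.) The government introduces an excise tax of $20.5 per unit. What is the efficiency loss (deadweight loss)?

$159.67

Competitive equilibrium: 198.5 − 0.576Q = 102.25 + 0.74Q → Q* = 73.1383, P* = 156.3723.
With the tax, the buyer price exceeds the seller price by 20.5: (198.5 − 0.576Q) − (102.25 + 0.74Q) = 20.5 → Q' = 57.5608.
ΔQ = 73.1383 − 57.5608 = 15.5775; the wedge equals the tax, 20.5.
The triangle = ½ × 15.5775 × 20.5 = $159.67.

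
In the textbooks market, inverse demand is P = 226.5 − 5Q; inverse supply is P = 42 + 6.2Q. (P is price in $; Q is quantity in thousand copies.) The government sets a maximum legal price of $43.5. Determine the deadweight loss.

$1475.34 thousand

Competitive equilibrium: 226.5 − 5Q = 42 + 6.2Q → Q* = 16.47321, P* = 144.13393.
At the ceiling P = 43.5, quantity supplied = (43.5 − 42)/6.2 = 0.24194.
Willingness to pay at Q' = 0.24194: 226.5 − 5·0.24194 = 225.2903.
ΔQ = 16.47321 − 0.24194 = 16.23127; wedge = 225.2903 − 43.5 = 181.7903.
The triangle = ½ × 16.23127 × 181.7903 = $1475.34 thousand.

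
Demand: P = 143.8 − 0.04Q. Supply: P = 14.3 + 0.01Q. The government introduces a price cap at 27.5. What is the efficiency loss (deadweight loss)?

Competitive equilibrium: 143.8 − 0.04Q = 14.3 + 0.01Q → Q* = 2590, P* = 40.2.
At the ceiling P = 27.5, quantity supplied = (27.5 − 14.3)/0.01 = 1320.
Willingness to pay at Q' = 1320: 143.8 − 0.04·1320 = 91.
ΔQ = 2590 − 1320 = 1270; wedge = 91 − 27.5 = 63.5.
Welfare loss = ½ × 1270 × 63.5 = 40322.50.

40322.50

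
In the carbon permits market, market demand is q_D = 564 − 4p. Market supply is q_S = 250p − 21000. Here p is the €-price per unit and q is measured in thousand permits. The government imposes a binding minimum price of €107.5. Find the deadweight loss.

In inverse form: demand p = 141 − 0.25q, supply p = 84 + 0.004q.
Competitive equilibrium: 141 − 0.25q = 84 + 0.004q → q* = 224.4094, p* = 84.8976.
At the floor p = 107.5, quantity demanded = (141 − 107.5)/0.25 = 134.
Sellers' marginal cost at q' = 134: 84 + 0.004·134 = 84.536.
Δq = 224.4094 − 134 = 90.4094; wedge = 107.5 − 84.536 = 22.964.
Deadweight loss = ½ × 90.4094 × 22.964 = €1038.08 thousand.

€1038.08 thousand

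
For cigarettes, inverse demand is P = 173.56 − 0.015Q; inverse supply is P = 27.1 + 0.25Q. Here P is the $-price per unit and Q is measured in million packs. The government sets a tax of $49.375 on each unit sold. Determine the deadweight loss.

Competitive equilibrium: 173.56 − 0.015Q = 27.1 + 0.25Q → Q* = 552.6792, P* = 165.2698.
With the tax, the buyer price exceeds the seller price by 49.375: (173.56 − 0.015Q) − (27.1 + 0.25Q) = 49.375 → Q' = 366.3585.
ΔQ = 552.6792 − 366.3585 = 186.3207; the wedge equals the tax, 49.375.
The triangle = ½ × 186.3207 × 49.375 = $4599.79 million.

$4599.79 million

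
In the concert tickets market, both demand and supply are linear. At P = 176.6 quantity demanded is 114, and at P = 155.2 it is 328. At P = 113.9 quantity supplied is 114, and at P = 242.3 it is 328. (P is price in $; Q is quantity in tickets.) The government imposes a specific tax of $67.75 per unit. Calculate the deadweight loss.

$3278.62

Demand slope = (155.2 − 176.6)/(328 − 114) = −0.1, so P = 188 − 0.1Q.
Supply slope = (242.3 − 113.9)/(328 − 114) = 0.6, so P = 45.5 + 0.6Q.
Competitive equilibrium: 188 − 0.1Q = 45.5 + 0.6Q → Q* = 203.5714, P* = 167.6429.
With the tax, the buyer price exceeds the seller price by 67.75: (188 − 0.1Q) − (45.5 + 0.6Q) = 67.75 → Q' = 106.7857.
ΔQ = 203.5714 − 106.7857 = 96.7857; the wedge equals the tax, 67.75.
Welfare loss = ½ × 96.7857 × 67.75 = $3278.62.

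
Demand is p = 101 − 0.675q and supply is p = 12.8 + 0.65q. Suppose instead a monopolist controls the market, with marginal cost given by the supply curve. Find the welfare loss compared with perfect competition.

Competitive equilibrium: 101 − 0.675q = 12.8 + 0.65q → q* = 66.566, p* = 56.0679.
Marginal revenue: MR = 101 − 1.35q. Set MR = MC: 101 − 1.35q = 12.8 + 0.65q → q_m = 44.1.
Price p_m = 101 − 0.675·44.1 = 71.2325; MC(q_m) = 12.8 + 0.65·44.1 = 41.465.
Competitive q* = 66.566, so Δq = 22.466; wedge = 71.2325 − 41.465 = 29.7675.
Welfare loss = ½ × 22.466 × 29.7675 = 334.38.

334.38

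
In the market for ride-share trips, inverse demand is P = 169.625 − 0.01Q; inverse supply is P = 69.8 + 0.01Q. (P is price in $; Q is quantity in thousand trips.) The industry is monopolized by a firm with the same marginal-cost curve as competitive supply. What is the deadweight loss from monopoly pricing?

$27680.64 thousand

Competitive equilibrium: 169.625 − 0.01Q = 69.8 + 0.01Q → Q* = 4991.25, P* = 119.7125.
Marginal revenue: MR = 169.625 − 0.02Q. Set MR = MC: 169.625 − 0.02Q = 69.8 + 0.01Q → Q_m = 3327.5.
Price P_m = 169.625 − 0.01·3327.5 = 136.35; MC(Q_m) = 69.8 + 0.01·3327.5 = 103.075.
Competitive Q* = 4991.25, so ΔQ = 1663.75; wedge = 136.35 − 103.075 = 33.275.
The triangle = ½ × 1663.75 × 33.275 = $27680.64 thousand.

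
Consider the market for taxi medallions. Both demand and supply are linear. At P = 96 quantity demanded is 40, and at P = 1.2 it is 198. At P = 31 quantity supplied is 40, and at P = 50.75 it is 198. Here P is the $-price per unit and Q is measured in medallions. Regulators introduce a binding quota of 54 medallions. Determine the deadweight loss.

Demand slope = (1.2 − 96)/(198 − 40) = −0.6, so P = 120 − 0.6Q.
Supply slope = (50.75 − 31)/(198 − 40) = 0.125, so P = 26 + 0.125Q.
Competitive equilibrium: 120 − 0.6Q = 26 + 0.125Q → Q* = 129.6552, P* = 42.2069.
At Q = 54: demand price = 120 − 0.6·54 = 87.6; supply price = 26 + 0.125·54 = 32.75.
ΔQ = 129.6552 − 54 = 75.6552; wedge = 87.6 − 32.75 = 54.85.
Welfare loss = ½ × 75.6552 × 54.85 = $2074.84.

$2074.84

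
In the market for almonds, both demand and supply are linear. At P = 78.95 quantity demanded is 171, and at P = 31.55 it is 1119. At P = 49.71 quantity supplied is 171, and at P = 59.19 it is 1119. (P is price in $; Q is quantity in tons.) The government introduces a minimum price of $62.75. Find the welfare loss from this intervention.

$800.33

Demand slope = (31.55 − 78.95)/(1119 − 171) = −0.05, so P = 87.5 − 0.05Q.
Supply slope = (59.19 − 49.71)/(1119 − 171) = 0.01, so P = 48 + 0.01Q.
Competitive equilibrium: 87.5 − 0.05Q = 48 + 0.01Q → Q* = 658.3333, P* = 54.5833.
At the floor P = 62.75, quantity demanded = (87.5 − 62.75)/0.05 = 495.
Sellers' marginal cost at Q' = 495: 48 + 0.01·495 = 52.95.
ΔQ = 658.3333 − 495 = 163.3333; wedge = 62.75 − 52.95 = 9.8.
The triangle = ½ × 163.3333 × 9.8 = $800.33.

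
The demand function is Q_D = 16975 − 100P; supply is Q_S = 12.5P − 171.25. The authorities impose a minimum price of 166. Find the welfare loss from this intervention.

83096.06

In inverse form: demand P = 169.75 − 0.01Q, supply P = 13.7 + 0.08Q.
Competitive equilibrium: 169.75 − 0.01Q = 13.7 + 0.08Q → Q* = 1733.8889, P* = 152.4111.
At the floor P = 166, quantity demanded = (169.75 − 166)/0.01 = 375.
Sellers' marginal cost at Q' = 375: 13.7 + 0.08·375 = 43.7.
ΔQ = 1733.8889 − 375 = 1358.8889; wedge = 166 − 43.7 = 122.3.
The triangle = ½ × 1358.8889 × 122.3 = 83096.06.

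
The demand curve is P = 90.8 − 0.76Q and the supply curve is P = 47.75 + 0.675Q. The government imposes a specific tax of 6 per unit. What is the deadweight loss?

12.54

Competitive equilibrium: 90.8 − 0.76Q = 47.75 + 0.675Q → Q* = 30, P* = 68.
With the tax, the buyer price exceeds the seller price by 6: (90.8 − 0.76Q) − (47.75 + 0.675Q) = 6 → Q' = 25.8188.
ΔQ = 30 − 25.8188 = 4.1812; the wedge equals the tax, 6.
Welfare loss = ½ × 4.1812 × 6 = 12.54.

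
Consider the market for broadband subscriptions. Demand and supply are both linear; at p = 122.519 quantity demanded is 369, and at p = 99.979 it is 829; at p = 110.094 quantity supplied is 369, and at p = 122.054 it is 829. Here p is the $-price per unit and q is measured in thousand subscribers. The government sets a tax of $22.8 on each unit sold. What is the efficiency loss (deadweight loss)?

$3465.60 thousand

Demand slope = (99.979 − 122.519)/(829 − 369) = −0.049, so p = 140.6 − 0.049q.
Supply slope = (122.054 − 110.094)/(829 − 369) = 0.026, so p = 100.5 + 0.026q.
Competitive equilibrium: 140.6 − 0.049q = 100.5 + 0.026q → q* = 534.6667, p* = 114.4013.
With the tax, the buyer price exceeds the seller price by 22.8: (140.6 − 0.049q) − (100.5 + 0.026q) = 22.8 → q' = 230.6667.
Δq = 534.6667 − 230.6667 = 304; the wedge equals the tax, 22.8.
Welfare loss = ½ × 304 × 22.8 = $3465.60 thousand.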